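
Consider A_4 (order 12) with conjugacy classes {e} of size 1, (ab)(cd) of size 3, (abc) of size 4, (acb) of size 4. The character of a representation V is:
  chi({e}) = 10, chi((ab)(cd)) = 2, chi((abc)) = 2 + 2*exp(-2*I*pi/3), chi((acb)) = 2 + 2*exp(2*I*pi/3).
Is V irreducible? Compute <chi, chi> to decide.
Not irreducible (reducible): <chi, chi> = 12 > 1.

Justification: <chi, chi> = (1/|G|) sum_C |C| * |chi(C)|^2 = (1/12)[1*|10|^2 + 3*|2|^2 + 4*|2 + 2*exp(-2*I*pi/3)|^2 + 4*|2 + 2*exp(2*I*pi/3)|^2]
  = (1/12)[(100) + (12) + (16) + (16)] = 144/12 = 12.
(Exp terms are combined using exp(i*s)*conj(exp(i*t)) = exp(i*(s-t)), and sums of them are collapsed using the identity that for every m > 1 the m distinct m-th roots of unity sum to 0, e.g. 1 + exp(2*I*pi/3) + exp(-2*I*pi/3) = 0.)
A character is irreducible iff <chi, chi> = 1, so this representation is reducible.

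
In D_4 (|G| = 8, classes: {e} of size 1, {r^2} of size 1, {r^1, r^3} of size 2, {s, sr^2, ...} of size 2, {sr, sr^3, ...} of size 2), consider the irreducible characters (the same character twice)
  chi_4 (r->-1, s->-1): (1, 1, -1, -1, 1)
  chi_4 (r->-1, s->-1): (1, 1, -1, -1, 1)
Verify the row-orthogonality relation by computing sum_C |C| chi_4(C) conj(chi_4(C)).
Sum = 8 = |G| = 8; so <chi_4, chi_4> = 1 (norm-1 confirms irreducibility).

Reasoning: Compute term by term over conjugacy classes (|C| * chi_4(C) * conj(chi_4(C))):
  1*(1)*conj(1) + 1*(1)*conj(1) + 2*(-1)*conj(-1) + 2*(-1)*conj(-1) + 2*(1)*conj(1)
  = (1) + (1) + (2) + (2) + (2)
  = 8.
Dividing by |G| = 8 gives 8/8 = 1, matching the row-orthogonality relation <chi_4, chi_4> = [chi_4 = chi_4].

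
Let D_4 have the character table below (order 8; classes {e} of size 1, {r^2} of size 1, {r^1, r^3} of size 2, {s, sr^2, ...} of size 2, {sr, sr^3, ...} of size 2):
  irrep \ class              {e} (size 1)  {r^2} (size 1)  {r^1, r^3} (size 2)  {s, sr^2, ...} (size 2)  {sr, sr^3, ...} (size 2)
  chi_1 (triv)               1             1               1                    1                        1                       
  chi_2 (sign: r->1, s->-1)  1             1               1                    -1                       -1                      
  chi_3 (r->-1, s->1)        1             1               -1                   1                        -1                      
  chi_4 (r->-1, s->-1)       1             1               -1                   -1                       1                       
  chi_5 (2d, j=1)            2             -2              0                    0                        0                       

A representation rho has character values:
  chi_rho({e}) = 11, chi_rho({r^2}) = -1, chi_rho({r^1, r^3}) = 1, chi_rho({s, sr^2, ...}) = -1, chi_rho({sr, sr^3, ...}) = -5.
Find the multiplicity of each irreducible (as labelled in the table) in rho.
Multiplicities: chi_1: 0, chi_2: 3, chi_3: 2, chi_4: 0, chi_5: 3.

Proof sketch: Use <chi_rho, chi> = (1/|G|) sum_C |C| * chi_rho(C) * conj(chi(C)) with |G| = 8 for each irreducible chi in the table:
  <chi_rho, chi_1> = (1/8)[1*(11)*conj(1) + 1*(-1)*conj(1) + 2*(1)*conj(1) + 2*(-1)*conj(1) + 2*(-5)*conj(1)]
      = (1/8)[(11) + (-1) + (2) + (-2) + (-10)] = 0/8 = 0
  <chi_rho, chi_2> = (1/8)[1*(11)*conj(1) + 1*(-1)*conj(1) + 2*(1)*conj(1) + 2*(-1)*conj(-1) + 2*(-5)*conj(-1)]
      = (1/8)[(11) + (-1) + (2) + (2) + (10)] = 24/8 = 3
  <chi_rho, chi_3> = (1/8)[1*(11)*conj(1) + 1*(-1)*conj(1) + 2*(1)*conj(-1) + 2*(-1)*conj(1) + 2*(-5)*conj(-1)]
      = (1/8)[(11) + (-1) + (-2) + (-2) + (10)] = 16/8 = 2
  <chi_rho, chi_4> = (1/8)[1*(11)*conj(1) + 1*(-1)*conj(1) + 2*(1)*conj(-1) + 2*(-1)*conj(-1) + 2*(-5)*conj(1)]
      = (1/8)[(11) + (-1) + (-2) + (2) + (-10)] = 0/8 = 0
  <chi_rho, chi_5> = (1/8)[1*(11)*conj(2) + 1*(-1)*conj(-2) + 2*(1)*conj(0) + 2*(-1)*conj(0) + 2*(-5)*conj(0)]
      = (1/8)[(22) + (2) + (0) + (0) + (0)] = 24/8 = 3
Dimension check: dim(rho) = sum (mult * dim) = 0*1 + 3*1 + 2*1 + 0*1 + 3*2 = 11 = chi_rho(e) = 11.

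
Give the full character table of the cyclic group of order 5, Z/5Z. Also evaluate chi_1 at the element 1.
Character table of Z/5Z (irreps indexed chi_0,...,chi_4 with chi_k(m) = zeta_5^(k*m), zeta_5 = exp(2*pi*i/5)):
  irrep \ class  {0} (size 1)  {1} (size 1)    {2} (size 1)    {3} (size 1)    {4} (size 1)  
  chi_0          1             1               1               1               1             
  chi_1          1             exp(2*I*pi/5)   exp(4*I*pi/5)   exp(-4*I*pi/5)  exp(-2*I*pi/5)
  chi_2          1             exp(4*I*pi/5)   exp(-2*I*pi/5)  exp(2*I*pi/5)   exp(-4*I*pi/5)
  chi_3          1             exp(-4*I*pi/5)  exp(2*I*pi/5)   exp(-2*I*pi/5)  exp(4*I*pi/5) 
  chi_4          1             exp(-2*I*pi/5)  exp(-4*I*pi/5)  exp(4*I*pi/5)   exp(2*I*pi/5) 

Spot check: chi_1(1) = zeta_5^(1*1) = zeta_5^1 = exp(2*I*pi/5).

Solution. Z/5Z is abelian, so all 5 irreducible complex representations are 1-dimensional. They are given by chi_k(m) = zeta_5^(k*m) for k = 0,...,4. Row orthogonality: sum_m chi_k(m) conj(chi_l(m)) = 5 * [k = l].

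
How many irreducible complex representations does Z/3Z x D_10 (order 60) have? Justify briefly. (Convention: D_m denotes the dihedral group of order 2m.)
24

Reasoning: The number of irreducible complex representations of a finite group equals its number of conjugacy classes. For a direct product, #classes(G x H) = #classes(G) * #classes(H). Z/3Z has 3 classes (abelian), D_10 has 8 classes, so 3 * 8 = 24, so Z/3Z x D_10 (order 60) has exactly 24 irreducible complex representations.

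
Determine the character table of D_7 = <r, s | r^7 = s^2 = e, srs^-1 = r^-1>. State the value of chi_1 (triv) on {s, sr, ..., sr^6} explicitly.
Conjugacy classes: {e} of size 1, {r^1, r^6} of size 2, {r^2, r^5} of size 2, {r^3, r^4} of size 2, {s, sr, ..., sr^6} of size 7.
Character table:
  irrep \ class              {e} (size 1)  {r^1, r^6} (size 2)  {r^2, r^5} (size 2)  {r^3, r^4} (size 2)  {s, sr, ..., sr^6} (size 7)
  chi_1 (triv)               1             1                    1                    1                    1                          
  chi_2 (sign: r->1, s->-1)  1             1                    1                    1                    -1                         
  chi_3 (2d, j=1)            2             2*cos(2*pi/7)        -2*cos(3*pi/7)       -2*cos(pi/7)         0                          
  chi_4 (2d, j=2)            2             -2*cos(3*pi/7)       -2*cos(pi/7)         2*cos(2*pi/7)        0                          
  chi_5 (2d, j=3)            2             -2*cos(pi/7)         2*cos(2*pi/7)        -2*cos(3*pi/7)       0                          

Spot check: chi_1 (triv) on {s, sr, ..., sr^6} = 1.

Derivation: D_7 has order 2*7 = 14 with 5 conjugacy classes, hence 5 irreducibles. Sum of squared dims 1 + 1 + 4 + 4 + 4 = 14 = |G|. Linear characters come from the abelianisation; the 2-dimensional irreps have character r^k -> 2*cos(2*pi*j*k/7), reflections -> 0.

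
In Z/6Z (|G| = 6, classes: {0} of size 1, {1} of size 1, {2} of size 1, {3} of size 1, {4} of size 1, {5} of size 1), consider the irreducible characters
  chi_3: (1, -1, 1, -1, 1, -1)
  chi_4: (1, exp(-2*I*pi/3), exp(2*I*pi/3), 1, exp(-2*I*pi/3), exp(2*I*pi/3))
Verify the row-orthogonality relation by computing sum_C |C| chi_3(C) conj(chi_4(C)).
Sum = 0; so <chi_3, chi_4> = 0 (distinct irreducibles are orthogonal).

Derivation: Compute term by term over conjugacy classes (|C| * chi_3(C) * conj(chi_4(C))):
  1*(1)*conj(1) + 1*(-1)*conj(exp(-2*I*pi/3)) + 1*(1)*conj(exp(2*I*pi/3)) + 1*(-1)*conj(1) + 1*(1)*conj(exp(-2*I*pi/3)) + 1*(-1)*conj(exp(2*I*pi/3))
  = (1) + (-exp(2*I*pi/3)) + (exp(-2*I*pi/3)) + (-1) + (exp(2*I*pi/3)) + (-exp(-2*I*pi/3))
  = 0.
(Exp terms are combined using exp(i*s)*conj(exp(i*t)) = exp(i*(s-t)), and sums of them are collapsed using the identity that for every m > 1 the m distinct m-th roots of unity sum to 0, e.g. 1 + exp(2*I*pi/3) + exp(-2*I*pi/3) = 0.)
Dividing by |G| = 6 gives 0/6 = 0, matching the row-orthogonality relation <chi_3, chi_4> = [chi_3 = chi_4].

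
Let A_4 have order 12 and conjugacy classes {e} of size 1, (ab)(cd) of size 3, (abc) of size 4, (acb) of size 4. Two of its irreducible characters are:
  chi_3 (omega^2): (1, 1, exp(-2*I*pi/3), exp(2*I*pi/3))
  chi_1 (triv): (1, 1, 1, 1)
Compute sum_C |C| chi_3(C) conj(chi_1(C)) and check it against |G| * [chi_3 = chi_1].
Sum = 0; so <chi_3, chi_1> = 0 (distinct irreducibles are orthogonal).

Compute term by term over conjugacy classes (|C| * chi_3(C) * conj(chi_1(C))):
  1*(1)*conj(1) + 3*(1)*conj(1) + 4*(exp(-2*I*pi/3))*conj(1) + 4*(exp(2*I*pi/3))*conj(1)
  = (1) + (3) + (4*exp(-2*I*pi/3)) + (4*exp(2*I*pi/3))
  = 0.
(Exp terms are combined using exp(i*s)*conj(exp(i*t)) = exp(i*(s-t)), and sums of them are collapsed using the identity that for every m > 1 the m distinct m-th roots of unity sum to 0, e.g. 1 + exp(2*I*pi/3) + exp(-2*I*pi/3) = 0.)
Dividing by |G| = 12 gives 0/12 = 0, matching the row-orthogonality relation <chi_3, chi_1> = [chi_3 = chi_1].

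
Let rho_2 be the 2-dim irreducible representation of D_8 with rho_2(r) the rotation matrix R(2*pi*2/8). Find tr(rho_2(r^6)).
chi_{rho_2}(r^6) = 2*cos(2*pi*2*6/8) = -2

Justification: rho_2(r^6) is rotation by angle 2*pi*2*6/8, whose trace is 2*cos(2*pi*2*6/8) = -2.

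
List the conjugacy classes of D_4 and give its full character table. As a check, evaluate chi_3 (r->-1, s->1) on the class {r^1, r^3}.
Conjugacy classes: {e} of size 1, {r^2} of size 1, {r^1, r^3} of size 2, {s, sr^2, ...} of size 2, {sr, sr^3, ...} of size 2.
Character table:
  irrep \ class              {e} (size 1)  {r^2} (size 1)  {r^1, r^3} (size 2)  {s, sr^2, ...} (size 2)  {sr, sr^3, ...} (size 2)
  chi_1 (triv)               1             1               1                    1                        1                       
  chi_2 (sign: r->1, s->-1)  1             1               1                    -1                       -1                      
  chi_3 (r->-1, s->1)        1             1               -1                   1                        -1                      
  chi_4 (r->-1, s->-1)       1             1               -1                   -1                       1                       
  chi_5 (2d, j=1)            2             -2              0                    0                        0                       

Spot check: chi_3 (r->-1, s->1) on {r^1, r^3} = -1.

Why: D_4 has order 2*4 = 8 with 5 conjugacy classes, hence 5 irreducibles. Sum of squared dims 1 + 1 + 1 + 1 + 4 = 8 = |G|. Linear characters come from the abelianisation; the 2-dimensional irreps have character r^k -> 2*cos(2*pi*j*k/4), reflections -> 0.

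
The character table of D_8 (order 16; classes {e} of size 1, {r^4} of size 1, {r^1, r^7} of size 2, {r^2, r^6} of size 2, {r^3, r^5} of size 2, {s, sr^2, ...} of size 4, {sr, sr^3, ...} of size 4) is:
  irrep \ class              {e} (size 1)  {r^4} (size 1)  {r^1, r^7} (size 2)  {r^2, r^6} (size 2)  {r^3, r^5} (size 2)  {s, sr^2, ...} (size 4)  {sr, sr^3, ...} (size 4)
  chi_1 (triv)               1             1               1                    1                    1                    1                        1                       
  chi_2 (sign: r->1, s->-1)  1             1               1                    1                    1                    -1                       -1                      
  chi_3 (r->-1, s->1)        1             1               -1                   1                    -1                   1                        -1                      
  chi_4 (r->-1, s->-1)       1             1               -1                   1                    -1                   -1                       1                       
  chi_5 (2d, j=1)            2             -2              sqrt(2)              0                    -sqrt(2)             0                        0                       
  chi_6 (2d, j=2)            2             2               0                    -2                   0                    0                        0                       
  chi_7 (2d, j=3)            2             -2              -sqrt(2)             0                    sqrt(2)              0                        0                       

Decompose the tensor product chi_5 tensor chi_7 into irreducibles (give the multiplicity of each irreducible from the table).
chi_5 tensor chi_7 = chi_3 + chi_4 + chi_6 (all other irreducibles have multiplicity 0).

Explanation: The character of a tensor product is the pointwise product (chi_5 * chi_7)(C) = chi_5(C) * chi_7(C):
  {e}: (2)*(2), {r^4}: (-2)*(-2), {r^1, r^7}: (sqrt(2))*(-sqrt(2)), {r^2, r^6}: (0)*(0), {r^3, r^5}: (-sqrt(2))*(sqrt(2)), {s, sr^2, ...}: (0)*(0), {sr, sr^3, ...}: (0)*(0)
so (chi_5 * chi_7) takes values
  {e} -> 4, {r^4} -> 4, {r^1, r^7} -> -2, {r^2, r^6} -> 0, {r^3, r^5} -> -2, {s, sr^2, ...} -> 0, {sr, sr^3, ...} -> 0.
Now take the inner product of this character with each irreducible chi from the table, <chi_5*chi_7, chi> = (1/16) sum_C |C| (chi_5*chi_7)(C) conj(chi(C)):
  <chi_5*chi_7, chi_1> = (1/16)[1*(4)*conj(1) + 1*(4)*conj(1) + 2*(-2)*conj(1) + 2*(0)*conj(1) + 2*(-2)*conj(1) + 4*(0)*conj(1) + 4*(0)*conj(1)]
      = (1/16)[(4) + (4) + (-4) + (0) + (-4) + (0) + (0)] = 0/16 = 0
  <chi_5*chi_7, chi_2> = (1/16)[1*(4)*conj(1) + 1*(4)*conj(1) + 2*(-2)*conj(1) + 2*(0)*conj(1) + 2*(-2)*conj(1) + 4*(0)*conj(-1) + 4*(0)*conj(-1)]
      = (1/16)[(4) + (4) + (-4) + (0) + (-4) + (0) + (0)] = 0/16 = 0
  <chi_5*chi_7, chi_3> = (1/16)[1*(4)*conj(1) + 1*(4)*conj(1) + 2*(-2)*conj(-1) + 2*(0)*conj(1) + 2*(-2)*conj(-1) + 4*(0)*conj(1) + 4*(0)*conj(-1)]
      = (1/16)[(4) + (4) + (4) + (0) + (4) + (0) + (0)] = 16/16 = 1
  <chi_5*chi_7, chi_4> = (1/16)[1*(4)*conj(1) + 1*(4)*conj(1) + 2*(-2)*conj(-1) + 2*(0)*conj(1) + 2*(-2)*conj(-1) + 4*(0)*conj(-1) + 4*(0)*conj(1)]
      = (1/16)[(4) + (4) + (4) + (0) + (4) + (0) + (0)] = 16/16 = 1
  <chi_5*chi_7, chi_5> = (1/16)[1*(4)*conj(2) + 1*(4)*conj(-2) + 2*(-2)*conj(sqrt(2)) + 2*(0)*conj(0) + 2*(-2)*conj(-sqrt(2)) + 4*(0)*conj(0) + 4*(0)*conj(0)]
      = (1/16)[(8) + (-8) + (-4*sqrt(2)) + (0) + (4*sqrt(2)) + (0) + (0)] = 0/16 = 0
  <chi_5*chi_7, chi_6> = (1/16)[1*(4)*conj(2) + 1*(4)*conj(2) + 2*(-2)*conj(0) + 2*(0)*conj(-2) + 2*(-2)*conj(0) + 4*(0)*conj(0) + 4*(0)*conj(0)]
      = (1/16)[(8) + (8) + (0) + (0) + (0) + (0) + (0)] = 16/16 = 1
  <chi_5*chi_7, chi_7> = (1/16)[1*(4)*conj(2) + 1*(4)*conj(-2) + 2*(-2)*conj(-sqrt(2)) + 2*(0)*conj(0) + 2*(-2)*conj(sqrt(2)) + 4*(0)*conj(0) + 4*(0)*conj(0)]
      = (1/16)[(8) + (-8) + (4*sqrt(2)) + (0) + (-4*sqrt(2)) + (0) + (0)] = 0/16 = 0
Hence the multiplicities are chi_3: 1, chi_4: 1, chi_6: 1. Dimension check: dim(chi_5)*dim(chi_7) = 2*2 = 4 and sum (mult * dim) = 1*1 + 1*1 + 1*2 = 4.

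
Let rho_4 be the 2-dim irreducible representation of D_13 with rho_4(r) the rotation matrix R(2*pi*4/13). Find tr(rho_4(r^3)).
chi_{rho_4}(r^3) = 2*cos(2*pi*4*3/13) = 2*cos(2*pi/13)

Reasoning: rho_4(r^3) is rotation by angle 2*pi*4*3/13, whose trace is 2*cos(2*pi*4*3/13) = 2*cos(2*pi/13).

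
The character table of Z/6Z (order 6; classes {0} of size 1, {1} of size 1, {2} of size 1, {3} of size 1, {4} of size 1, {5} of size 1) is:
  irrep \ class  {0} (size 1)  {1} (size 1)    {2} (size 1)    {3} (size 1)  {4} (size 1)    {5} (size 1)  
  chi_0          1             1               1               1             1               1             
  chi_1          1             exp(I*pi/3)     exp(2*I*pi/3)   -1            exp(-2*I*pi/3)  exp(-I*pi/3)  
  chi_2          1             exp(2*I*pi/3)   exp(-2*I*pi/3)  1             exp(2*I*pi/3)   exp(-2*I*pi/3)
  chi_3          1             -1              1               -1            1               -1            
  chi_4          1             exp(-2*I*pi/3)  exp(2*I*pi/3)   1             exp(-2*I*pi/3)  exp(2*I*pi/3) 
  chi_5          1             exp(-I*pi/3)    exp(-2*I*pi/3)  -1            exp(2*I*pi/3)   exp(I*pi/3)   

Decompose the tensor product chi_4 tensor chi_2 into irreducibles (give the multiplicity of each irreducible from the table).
chi_4 tensor chi_2 = chi_0 (all other irreducibles have multiplicity 0).

Justification: The character of a tensor product is the pointwise product (chi_4 * chi_2)(C) = chi_4(C) * chi_2(C):
  {0}: (1)*(1), {1}: (exp(-2*I*pi/3))*(exp(2*I*pi/3)), {2}: (exp(2*I*pi/3))*(exp(-2*I*pi/3)), {3}: (1)*(1), {4}: (exp(-2*I*pi/3))*(exp(2*I*pi/3)), {5}: (exp(2*I*pi/3))*(exp(-2*I*pi/3))
so (chi_4 * chi_2) takes values
  {0} -> 1, {1} -> 1, {2} -> 1, {3} -> 1, {4} -> 1, {5} -> 1.
Now take the inner product of this character with each irreducible chi from the table, <chi_4*chi_2, chi> = (1/6) sum_C |C| (chi_4*chi_2)(C) conj(chi(C)):
  <chi_4*chi_2, chi_0> = (1/6)[1*(1)*conj(1) + 1*(1)*conj(1) + 1*(1)*conj(1) + 1*(1)*conj(1) + 1*(1)*conj(1) + 1*(1)*conj(1)]
      = (1/6)[(1) + (1) + (1) + (1) + (1) + (1)] = 6/6 = 1
  <chi_4*chi_2, chi_1> = (1/6)[1*(1)*conj(1) + 1*(1)*conj(exp(I*pi/3)) + 1*(1)*conj(exp(2*I*pi/3)) + 1*(1)*conj(-1) + 1*(1)*conj(exp(-2*I*pi/3)) + 1*(1)*conj(exp(-I*pi/3))]
      = (1/6)[(1) + (exp(-I*pi/3)) + (exp(-2*I*pi/3)) + (-1) + (exp(2*I*pi/3)) + (exp(I*pi/3))] = 0/6 = 0
  <chi_4*chi_2, chi_2> = (1/6)[1*(1)*conj(1) + 1*(1)*conj(exp(2*I*pi/3)) + 1*(1)*conj(exp(-2*I*pi/3)) + 1*(1)*conj(1) + 1*(1)*conj(exp(2*I*pi/3)) + 1*(1)*conj(exp(-2*I*pi/3))]
      = (1/6)[(1) + (exp(-2*I*pi/3)) + (exp(2*I*pi/3)) + (1) + (exp(-2*I*pi/3)) + (exp(2*I*pi/3))] = 0/6 = 0
  <chi_4*chi_2, chi_3> = (1/6)[1*(1)*conj(1) + 1*(1)*conj(-1) + 1*(1)*conj(1) + 1*(1)*conj(-1) + 1*(1)*conj(1) + 1*(1)*conj(-1)]
      = (1/6)[(1) + (-1) + (1) + (-1) + (1) + (-1)] = 0/6 = 0
  <chi_4*chi_2, chi_4> = (1/6)[1*(1)*conj(1) + 1*(1)*conj(exp(-2*I*pi/3)) + 1*(1)*conj(exp(2*I*pi/3)) + 1*(1)*conj(1) + 1*(1)*conj(exp(-2*I*pi/3)) + 1*(1)*conj(exp(2*I*pi/3))]
      = (1/6)[(1) + (exp(2*I*pi/3)) + (exp(-2*I*pi/3)) + (1) + (exp(2*I*pi/3)) + (exp(-2*I*pi/3))] = 0/6 = 0
  <chi_4*chi_2, chi_5> = (1/6)[1*(1)*conj(1) + 1*(1)*conj(exp(-I*pi/3)) + 1*(1)*conj(exp(-2*I*pi/3)) + 1*(1)*conj(-1) + 1*(1)*conj(exp(2*I*pi/3)) + 1*(1)*conj(exp(I*pi/3))]
      = (1/6)[(1) + (exp(I*pi/3)) + (exp(2*I*pi/3)) + (-1) + (exp(-2*I*pi/3)) + (exp(-I*pi/3))] = 0/6 = 0
(Exp terms are combined using exp(i*s)*conj(exp(i*t)) = exp(i*(s-t)), and sums of them are collapsed using the identity that for every m > 1 the m distinct m-th roots of unity sum to 0, e.g. 1 + exp(2*I*pi/3) + exp(-2*I*pi/3) = 0.)
Hence the multiplicities are chi_0: 1. Dimension check: dim(chi_4)*dim(chi_2) = 1*1 = 1 and sum (mult * dim) = 1*1 = 1.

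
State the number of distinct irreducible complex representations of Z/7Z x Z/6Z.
42

Justification: The number of irreducible complex representations of a finite group equals its number of conjugacy classes. Z/7Z x Z/6Z is abelian of order 42, so every element is its own conjugacy class: 42 classes, so Z/7Z x Z/6Z (order 42) has exactly 42 irreducible complex representations.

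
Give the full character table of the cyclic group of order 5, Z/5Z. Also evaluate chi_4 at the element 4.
Character table of Z/5Z (irreps indexed chi_0,...,chi_4 with chi_k(m) = zeta_5^(k*m), zeta_5 = exp(2*pi*i/5)):
  irrep \ class  {0} (size 1)  {1} (size 1)    {2} (size 1)    {3} (size 1)    {4} (size 1)  
  chi_0          1             1               1               1               1             
  chi_1          1             exp(2*I*pi/5)   exp(4*I*pi/5)   exp(-4*I*pi/5)  exp(-2*I*pi/5)
  chi_2          1             exp(4*I*pi/5)   exp(-2*I*pi/5)  exp(2*I*pi/5)   exp(-4*I*pi/5)
  chi_3          1             exp(-4*I*pi/5)  exp(2*I*pi/5)   exp(-2*I*pi/5)  exp(4*I*pi/5) 
  chi_4          1             exp(-2*I*pi/5)  exp(-4*I*pi/5)  exp(4*I*pi/5)   exp(2*I*pi/5) 

Spot check: chi_4(4) = zeta_5^(4*4) = zeta_5^16 = exp(2*I*pi/5).

Explanation: Z/5Z is abelian, so all 5 irreducible complex representations are 1-dimensional. They are given by chi_k(m) = zeta_5^(k*m) for k = 0,...,4. Row orthogonality: sum_m chi_k(m) conj(chi_l(m)) = 5 * [k = l].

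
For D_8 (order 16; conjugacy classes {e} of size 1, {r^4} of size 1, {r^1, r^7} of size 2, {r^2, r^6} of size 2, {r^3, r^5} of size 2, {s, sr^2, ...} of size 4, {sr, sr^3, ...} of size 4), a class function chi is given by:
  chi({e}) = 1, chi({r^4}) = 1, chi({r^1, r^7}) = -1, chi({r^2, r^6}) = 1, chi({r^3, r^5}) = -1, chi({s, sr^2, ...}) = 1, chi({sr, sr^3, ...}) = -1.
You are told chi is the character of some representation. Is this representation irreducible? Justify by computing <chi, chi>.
Irreducible: <chi, chi> = 1.

Details: <chi, chi> = (1/|G|) sum_C |C| * |chi(C)|^2 = (1/16)[1*|1|^2 + 1*|1|^2 + 2*|-1|^2 + 2*|1|^2 + 2*|-1|^2 + 4*|1|^2 + 4*|-1|^2]
  = (1/16)[(1) + (1) + (2) + (2) + (2) + (4) + (4)] = 16/16 = 1.
A character is irreducible iff <chi, chi> = 1, so this representation is irreducible.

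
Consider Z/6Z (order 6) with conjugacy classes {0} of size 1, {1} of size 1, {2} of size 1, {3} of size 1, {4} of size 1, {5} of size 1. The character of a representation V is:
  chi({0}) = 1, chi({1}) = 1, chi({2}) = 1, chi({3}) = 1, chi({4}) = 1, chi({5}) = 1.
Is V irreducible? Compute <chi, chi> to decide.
Irreducible: <chi, chi> = 1.

Why: <chi, chi> = (1/|G|) sum_C |C| * |chi(C)|^2 = (1/6)[1*|1|^2 + 1*|1|^2 + 1*|1|^2 + 1*|1|^2 + 1*|1|^2 + 1*|1|^2]
  = (1/6)[(1) + (1) + (1) + (1) + (1) + (1)] = 6/6 = 1.
(Exp terms are combined using exp(i*s)*conj(exp(i*t)) = exp(i*(s-t)), and sums of them are collapsed using the identity that for every m > 1 the m distinct m-th roots of unity sum to 0, e.g. 1 + exp(2*I*pi/3) + exp(-2*I*pi/3) = 0.)
A character is irreducible iff <chi, chi> = 1, so this representation is irreducible.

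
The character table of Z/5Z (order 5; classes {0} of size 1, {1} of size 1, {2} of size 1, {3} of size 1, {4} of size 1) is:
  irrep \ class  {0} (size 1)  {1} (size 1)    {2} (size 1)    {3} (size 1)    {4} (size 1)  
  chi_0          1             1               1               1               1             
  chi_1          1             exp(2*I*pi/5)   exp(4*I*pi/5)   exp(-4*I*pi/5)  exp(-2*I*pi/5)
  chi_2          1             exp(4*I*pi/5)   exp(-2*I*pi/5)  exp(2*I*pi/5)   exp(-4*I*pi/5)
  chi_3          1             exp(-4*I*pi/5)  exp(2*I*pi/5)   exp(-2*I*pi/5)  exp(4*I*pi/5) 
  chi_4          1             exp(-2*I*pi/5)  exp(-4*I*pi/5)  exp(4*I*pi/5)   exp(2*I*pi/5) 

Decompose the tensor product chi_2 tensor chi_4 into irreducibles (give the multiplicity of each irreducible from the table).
chi_2 tensor chi_4 = chi_1 (all other irreducibles have multiplicity 0).

Solution. The character of a tensor product is the pointwise product (chi_2 * chi_4)(C) = chi_2(C) * chi_4(C):
  {0}: (1)*(1), {1}: (exp(4*I*pi/5))*(exp(-2*I*pi/5)), {2}: (exp(-2*I*pi/5))*(exp(-4*I*pi/5)), {3}: (exp(2*I*pi/5))*(exp(4*I*pi/5)), {4}: (exp(-4*I*pi/5))*(exp(2*I*pi/5))
so (chi_2 * chi_4) takes values
  {0} -> 1, {1} -> exp(2*I*pi/5), {2} -> exp(4*I*pi/5), {3} -> exp(-4*I*pi/5), {4} -> exp(-2*I*pi/5).
Now take the inner product of this character with each irreducible chi from the table, <chi_2*chi_4, chi> = (1/5) sum_C |C| (chi_2*chi_4)(C) conj(chi(C)):
  <chi_2*chi_4, chi_0> = (1/5)[1*(1)*conj(1) + 1*(exp(2*I*pi/5))*conj(1) + 1*(exp(4*I*pi/5))*conj(1) + 1*(exp(-4*I*pi/5))*conj(1) + 1*(exp(-2*I*pi/5))*conj(1)]
      = (1/5)[(1) + (exp(2*I*pi/5)) + (exp(4*I*pi/5)) + (exp(-4*I*pi/5)) + (exp(-2*I*pi/5))] = 0/5 = 0
  <chi_2*chi_4, chi_1> = (1/5)[1*(1)*conj(1) + 1*(exp(2*I*pi/5))*conj(exp(2*I*pi/5)) + 1*(exp(4*I*pi/5))*conj(exp(4*I*pi/5)) + 1*(exp(-4*I*pi/5))*conj(exp(-4*I*pi/5)) + 1*(exp(-2*I*pi/5))*conj(exp(-2*I*pi/5))]
      = (1/5)[(1) + (1) + (1) + (1) + (1)] = 5/5 = 1
  <chi_2*chi_4, chi_2> = (1/5)[1*(1)*conj(1) + 1*(exp(2*I*pi/5))*conj(exp(4*I*pi/5)) + 1*(exp(4*I*pi/5))*conj(exp(-2*I*pi/5)) + 1*(exp(-4*I*pi/5))*conj(exp(2*I*pi/5)) + 1*(exp(-2*I*pi/5))*conj(exp(-4*I*pi/5))]
      = (1/5)[(1) + (exp(-2*I*pi/5)) + (exp(-4*I*pi/5)) + (exp(4*I*pi/5)) + (exp(2*I*pi/5))] = 0/5 = 0
  <chi_2*chi_4, chi_3> = (1/5)[1*(1)*conj(1) + 1*(exp(2*I*pi/5))*conj(exp(-4*I*pi/5)) + 1*(exp(4*I*pi/5))*conj(exp(2*I*pi/5)) + 1*(exp(-4*I*pi/5))*conj(exp(-2*I*pi/5)) + 1*(exp(-2*I*pi/5))*conj(exp(4*I*pi/5))]
      = (1/5)[(1) + (exp(-4*I*pi/5)) + (exp(2*I*pi/5)) + (exp(-2*I*pi/5)) + (exp(4*I*pi/5))] = 0/5 = 0
  <chi_2*chi_4, chi_4> = (1/5)[1*(1)*conj(1) + 1*(exp(2*I*pi/5))*conj(exp(-2*I*pi/5)) + 1*(exp(4*I*pi/5))*conj(exp(-4*I*pi/5)) + 1*(exp(-4*I*pi/5))*conj(exp(4*I*pi/5)) + 1*(exp(-2*I*pi/5))*conj(exp(2*I*pi/5))]
      = (1/5)[(1) + (exp(4*I*pi/5)) + (exp(-2*I*pi/5)) + (exp(2*I*pi/5)) + (exp(-4*I*pi/5))] = 0/5 = 0
(Exp terms are combined using exp(i*s)*conj(exp(i*t)) = exp(i*(s-t)), and sums of them are collapsed using the identity that for every m > 1 the m distinct m-th roots of unity sum to 0, e.g. 1 + exp(2*I*pi/3) + exp(-2*I*pi/3) = 0.)
Hence the multiplicities are chi_1: 1. Dimension check: dim(chi_2)*dim(chi_4) = 1*1 = 1 and sum (mult * dim) = 1*1 = 1.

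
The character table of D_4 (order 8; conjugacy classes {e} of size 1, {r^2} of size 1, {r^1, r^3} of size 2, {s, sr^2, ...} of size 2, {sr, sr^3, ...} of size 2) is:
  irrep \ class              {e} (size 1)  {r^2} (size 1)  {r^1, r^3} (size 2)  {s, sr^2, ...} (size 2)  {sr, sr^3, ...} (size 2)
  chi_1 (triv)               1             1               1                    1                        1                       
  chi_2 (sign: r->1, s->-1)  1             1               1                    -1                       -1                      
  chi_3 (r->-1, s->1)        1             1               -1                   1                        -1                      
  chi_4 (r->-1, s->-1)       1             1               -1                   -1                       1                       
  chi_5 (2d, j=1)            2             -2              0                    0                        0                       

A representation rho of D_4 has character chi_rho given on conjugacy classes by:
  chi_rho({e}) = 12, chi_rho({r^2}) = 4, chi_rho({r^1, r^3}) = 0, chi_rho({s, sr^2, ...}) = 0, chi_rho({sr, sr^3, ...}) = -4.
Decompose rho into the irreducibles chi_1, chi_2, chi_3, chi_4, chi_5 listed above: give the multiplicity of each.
Multiplicities: chi_1: 1, chi_2: 3, chi_3: 3, chi_4: 1, chi_5: 2.

Why: Use <chi_rho, chi> = (1/|G|) sum_C |C| * chi_rho(C) * conj(chi(C)) with |G| = 8 for each irreducible chi in the table:
  <chi_rho, chi_1> = (1/8)[1*(12)*conj(1) + 1*(4)*conj(1) + 2*(0)*conj(1) + 2*(0)*conj(1) + 2*(-4)*conj(1)]
      = (1/8)[(12) + (4) + (0) + (0) + (-8)] = 8/8 = 1
  <chi_rho, chi_2> = (1/8)[1*(12)*conj(1) + 1*(4)*conj(1) + 2*(0)*conj(1) + 2*(0)*conj(-1) + 2*(-4)*conj(-1)]
      = (1/8)[(12) + (4) + (0) + (0) + (8)] = 24/8 = 3
  <chi_rho, chi_3> = (1/8)[1*(12)*conj(1) + 1*(4)*conj(1) + 2*(0)*conj(-1) + 2*(0)*conj(1) + 2*(-4)*conj(-1)]
      = (1/8)[(12) + (4) + (0) + (0) + (8)] = 24/8 = 3
  <chi_rho, chi_4> = (1/8)[1*(12)*conj(1) + 1*(4)*conj(1) + 2*(0)*conj(-1) + 2*(0)*conj(-1) + 2*(-4)*conj(1)]
      = (1/8)[(12) + (4) + (0) + (0) + (-8)] = 8/8 = 1
  <chi_rho, chi_5> = (1/8)[1*(12)*conj(2) + 1*(4)*conj(-2) + 2*(0)*conj(0) + 2*(0)*conj(0) + 2*(-4)*conj(0)]
      = (1/8)[(24) + (-8) + (0) + (0) + (0)] = 16/8 = 2
Dimension check: dim(rho) = sum (mult * dim) = 1*1 + 3*1 + 3*1 + 1*1 + 2*2 = 12 = chi_rho(e) = 12.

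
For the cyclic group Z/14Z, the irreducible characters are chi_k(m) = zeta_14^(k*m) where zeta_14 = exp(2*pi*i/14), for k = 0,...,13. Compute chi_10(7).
chi_10(7) = zeta_14^70 = 1

Why: chi_10(7) = zeta_14^(10*7) = zeta_14^70. Since zeta_14^14 = 1, this equals zeta_14^0 = exp(2*pi*i*0/14) = 1.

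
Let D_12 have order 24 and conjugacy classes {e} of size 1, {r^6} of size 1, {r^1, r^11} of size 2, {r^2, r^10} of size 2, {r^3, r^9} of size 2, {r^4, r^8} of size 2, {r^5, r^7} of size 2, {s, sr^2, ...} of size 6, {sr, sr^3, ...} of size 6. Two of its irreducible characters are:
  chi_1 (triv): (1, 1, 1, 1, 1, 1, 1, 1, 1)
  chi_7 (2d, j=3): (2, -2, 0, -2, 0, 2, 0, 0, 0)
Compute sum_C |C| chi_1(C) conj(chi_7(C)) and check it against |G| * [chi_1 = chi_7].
Sum = 0; so <chi_1, chi_7> = 0 (distinct irreducibles are orthogonal).

Details: Compute term by term over conjugacy classes (|C| * chi_1(C) * conj(chi_7(C))):
  1*(1)*conj(2) + 1*(1)*conj(-2) + 2*(1)*conj(0) + 2*(1)*conj(-2) + 2*(1)*conj(0) + 2*(1)*conj(2) + 2*(1)*conj(0) + 6*(1)*conj(0) + 6*(1)*conj(0)
  = (2) + (-2) + (0) + (-4) + (0) + (4) + (0) + (0) + (0)
  = 0.
Dividing by |G| = 24 gives 0/24 = 0, matching the row-orthogonality relation <chi_1, chi_7> = [chi_1 = chi_7].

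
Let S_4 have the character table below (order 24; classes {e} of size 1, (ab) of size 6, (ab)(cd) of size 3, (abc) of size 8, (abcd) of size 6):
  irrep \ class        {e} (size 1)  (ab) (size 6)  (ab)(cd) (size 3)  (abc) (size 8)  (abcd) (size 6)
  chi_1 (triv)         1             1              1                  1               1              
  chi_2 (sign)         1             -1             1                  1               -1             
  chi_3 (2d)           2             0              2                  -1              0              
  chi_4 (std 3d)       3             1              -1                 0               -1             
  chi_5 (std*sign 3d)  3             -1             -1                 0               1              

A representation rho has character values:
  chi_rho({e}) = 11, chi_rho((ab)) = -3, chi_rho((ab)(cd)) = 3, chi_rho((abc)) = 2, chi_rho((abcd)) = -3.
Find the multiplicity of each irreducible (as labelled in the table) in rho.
Multiplicities: chi_1: 0, chi_2: 3, chi_3: 1, chi_4: 1, chi_5: 1.

Solution. Use <chi_rho, chi> = (1/|G|) sum_C |C| * chi_rho(C) * conj(chi(C)) with |G| = 24 for each irreducible chi in the table:
  <chi_rho, chi_1> = (1/24)[1*(11)*conj(1) + 6*(-3)*conj(1) + 3*(3)*conj(1) + 8*(2)*conj(1) + 6*(-3)*conj(1)]
      = (1/24)[(11) + (-18) + (9) + (16) + (-18)] = 0/24 = 0
  <chi_rho, chi_2> = (1/24)[1*(11)*conj(1) + 6*(-3)*conj(-1) + 3*(3)*conj(1) + 8*(2)*conj(1) + 6*(-3)*conj(-1)]
      = (1/24)[(11) + (18) + (9) + (16) + (18)] = 72/24 = 3
  <chi_rho, chi_3> = (1/24)[1*(11)*conj(2) + 6*(-3)*conj(0) + 3*(3)*conj(2) + 8*(2)*conj(-1) + 6*(-3)*conj(0)]
      = (1/24)[(22) + (0) + (18) + (-16) + (0)] = 24/24 = 1
  <chi_rho, chi_4> = (1/24)[1*(11)*conj(3) + 6*(-3)*conj(1) + 3*(3)*conj(-1) + 8*(2)*conj(0) + 6*(-3)*conj(-1)]
      = (1/24)[(33) + (-18) + (-9) + (0) + (18)] = 24/24 = 1
  <chi_rho, chi_5> = (1/24)[1*(11)*conj(3) + 6*(-3)*conj(-1) + 3*(3)*conj(-1) + 8*(2)*conj(0) + 6*(-3)*conj(1)]
      = (1/24)[(33) + (18) + (-9) + (0) + (-18)] = 24/24 = 1
Dimension check: dim(rho) = sum (mult * dim) = 0*1 + 3*1 + 1*2 + 1*3 + 1*3 = 11 = chi_rho(e) = 11.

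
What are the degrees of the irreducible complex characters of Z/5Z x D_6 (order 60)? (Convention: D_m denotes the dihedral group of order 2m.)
Dimensions: 1, 1, 1, 1, 1, 1, 1, 1, 1, 1, 1, 1, 1, 1, 1, 1, 1, 1, 1, 1, 2, 2, 2, 2, 2, 2, 2, 2, 2, 2

There are 30 irreducibles (= number of conjugacy classes). Their dimensions d_i satisfy sum d_i^2 = |G| = 60: 1 + 1 + 1 + 1 + 1 + 1 + 1 + 1 + 1 + 1 + 1 + 1 + 1 + 1 + 1 + 1 + 1 + 1 + 1 + 1 + 4 + 4 + 4 + 4 + 4 + 4 + 4 + 4 + 4 + 4 = 60. (For the product with Z/5Z: each of the 5 1-dim characters of Z/5Z tensors with each irrep of D_6, giving 5 copies of each D_6-dimension.)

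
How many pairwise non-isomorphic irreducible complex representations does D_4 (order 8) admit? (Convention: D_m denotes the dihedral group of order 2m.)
5

Justification: The number of irreducible complex representations of a finite group equals its number of conjugacy classes. D_4 has 5 conjugacy classes (n/2 + 3 for n even), so D_4 (order 8) has exactly 5 irreducible complex representations.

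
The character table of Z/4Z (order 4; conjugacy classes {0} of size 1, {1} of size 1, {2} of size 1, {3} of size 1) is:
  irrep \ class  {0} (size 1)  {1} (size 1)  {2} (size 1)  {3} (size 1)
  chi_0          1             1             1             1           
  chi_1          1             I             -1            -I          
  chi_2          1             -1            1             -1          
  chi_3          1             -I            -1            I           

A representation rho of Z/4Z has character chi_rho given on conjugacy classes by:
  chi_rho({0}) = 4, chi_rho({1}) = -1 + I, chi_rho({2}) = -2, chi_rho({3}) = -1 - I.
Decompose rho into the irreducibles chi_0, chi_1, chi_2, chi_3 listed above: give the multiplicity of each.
Multiplicities: chi_0: 0, chi_1: 2, chi_2: 1, chi_3: 1.

Why: Use <chi_rho, chi> = (1/|G|) sum_C |C| * chi_rho(C) * conj(chi(C)) with |G| = 4 for each irreducible chi in the table:
  <chi_rho, chi_0> = (1/4)[1*(4)*conj(1) + 1*(-1 + I)*conj(1) + 1*(-2)*conj(1) + 1*(-1 - I)*conj(1)]
      = (1/4)[(4) + (-1 + I) + (-2) + (-1 - I)] = 0/4 = 0
  <chi_rho, chi_1> = (1/4)[1*(4)*conj(1) + 1*(-1 + I)*conj(I) + 1*(-2)*conj(-1) + 1*(-1 - I)*conj(-I)]
      = (1/4)[(4) + (1 + I) + (2) + (1 - I)] = 8/4 = 2
  <chi_rho, chi_2> = (1/4)[1*(4)*conj(1) + 1*(-1 + I)*conj(-1) + 1*(-2)*conj(1) + 1*(-1 - I)*conj(-1)]
      = (1/4)[(4) + (1 - I) + (-2) + (1 + I)] = 4/4 = 1
  <chi_rho, chi_3> = (1/4)[1*(4)*conj(1) + 1*(-1 + I)*conj(-I) + 1*(-2)*conj(-1) + 1*(-1 - I)*conj(I)]
      = (1/4)[(4) + (-1 - I) + (2) + (-1 + I)] = 4/4 = 1
(Exp terms are combined using exp(i*s)*conj(exp(i*t)) = exp(i*(s-t)), and sums of them are collapsed using the identity that for every m > 1 the m distinct m-th roots of unity sum to 0, e.g. 1 + exp(2*I*pi/3) + exp(-2*I*pi/3) = 0.)
Dimension check: dim(rho) = sum (mult * dim) = 0*1 + 2*1 + 1*1 + 1*1 = 4 = chi_rho(e) = 4.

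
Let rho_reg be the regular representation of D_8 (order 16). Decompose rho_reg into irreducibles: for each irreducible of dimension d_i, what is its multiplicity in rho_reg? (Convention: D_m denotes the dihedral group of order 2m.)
Each irreducible V_i of dimension d_i appears with multiplicity d_i, i.e. rho_reg = (direct sum over all irreducibles V_i) d_i V_i. The irreducible dimensions for D_8 are 1, 1, 1, 1, 2, 2, 2: 4 irreducibles of dimension 1, each with multiplicity 1; 3 irreducibles of dimension 2, each with multiplicity 2. Total dimension 4*1*1 + 3*2*2 = 16 = |G|.

Justification: General theorem: in the regular representation of a finite group G, each irreducible appears with multiplicity equal to its dimension. Check: dim(rho_reg) = sum d_i^2 = 1 + 1 + 1 + 1 + 4 + 4 + 4 = 16 = |G|.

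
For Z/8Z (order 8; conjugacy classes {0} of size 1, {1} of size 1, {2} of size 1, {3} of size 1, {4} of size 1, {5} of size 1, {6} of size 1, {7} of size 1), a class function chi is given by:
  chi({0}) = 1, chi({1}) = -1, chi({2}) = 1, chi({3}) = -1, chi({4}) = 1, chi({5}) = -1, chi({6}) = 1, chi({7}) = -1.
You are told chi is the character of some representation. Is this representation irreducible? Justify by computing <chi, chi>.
Irreducible: <chi, chi> = 1.

Why: <chi, chi> = (1/|G|) sum_C |C| * |chi(C)|^2 = (1/8)[1*|1|^2 + 1*|-1|^2 + 1*|1|^2 + 1*|-1|^2 + 1*|1|^2 + 1*|-1|^2 + 1*|1|^2 + 1*|-1|^2]
  = (1/8)[(1) + (1) + (1) + (1) + (1) + (1) + (1) + (1)] = 8/8 = 1.
(Exp terms are combined using exp(i*s)*conj(exp(i*t)) = exp(i*(s-t)), and sums of them are collapsed using the identity that for every m > 1 the m distinct m-th roots of unity sum to 0, e.g. 1 + exp(2*I*pi/3) + exp(-2*I*pi/3) = 0.)
A character is irreducible iff <chi, chi> = 1, so this representation is irreducible.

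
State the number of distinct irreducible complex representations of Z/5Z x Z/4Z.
20

The number of irreducible complex representations of a finite group equals its number of conjugacy classes. Z/5Z x Z/4Z is abelian of order 20, so every element is its own conjugacy class: 20 classes, so Z/5Z x Z/4Z (order 20) has exactly 20 irreducible complex representations.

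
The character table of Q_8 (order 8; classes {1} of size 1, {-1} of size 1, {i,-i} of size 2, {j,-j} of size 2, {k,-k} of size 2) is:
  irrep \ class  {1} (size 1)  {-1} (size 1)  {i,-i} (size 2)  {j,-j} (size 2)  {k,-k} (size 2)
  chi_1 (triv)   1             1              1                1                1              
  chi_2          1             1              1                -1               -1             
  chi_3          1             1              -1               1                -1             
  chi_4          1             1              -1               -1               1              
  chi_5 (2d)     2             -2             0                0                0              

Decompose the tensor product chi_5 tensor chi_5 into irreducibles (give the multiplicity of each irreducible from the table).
chi_5 tensor chi_5 = chi_1 + chi_2 + chi_3 + chi_4 (all other irreducibles have multiplicity 0).

Why: The character of a tensor product is the pointwise product (chi_5 * chi_5)(C) = chi_5(C) * chi_5(C):
  {1}: (2)*(2), {-1}: (-2)*(-2), {i,-i}: (0)*(0), {j,-j}: (0)*(0), {k,-k}: (0)*(0)
so (chi_5 * chi_5) takes values
  {1} -> 4, {-1} -> 4, {i,-i} -> 0, {j,-j} -> 0, {k,-k} -> 0.
Now take the inner product of this character with each irreducible chi from the table, <chi_5*chi_5, chi> = (1/8) sum_C |C| (chi_5*chi_5)(C) conj(chi(C)):
  <chi_5*chi_5, chi_1> = (1/8)[1*(4)*conj(1) + 1*(4)*conj(1) + 2*(0)*conj(1) + 2*(0)*conj(1) + 2*(0)*conj(1)]
      = (1/8)[(4) + (4) + (0) + (0) + (0)] = 8/8 = 1
  <chi_5*chi_5, chi_2> = (1/8)[1*(4)*conj(1) + 1*(4)*conj(1) + 2*(0)*conj(1) + 2*(0)*conj(-1) + 2*(0)*conj(-1)]
      = (1/8)[(4) + (4) + (0) + (0) + (0)] = 8/8 = 1
  <chi_5*chi_5, chi_3> = (1/8)[1*(4)*conj(1) + 1*(4)*conj(1) + 2*(0)*conj(-1) + 2*(0)*conj(1) + 2*(0)*conj(-1)]
      = (1/8)[(4) + (4) + (0) + (0) + (0)] = 8/8 = 1
  <chi_5*chi_5, chi_4> = (1/8)[1*(4)*conj(1) + 1*(4)*conj(1) + 2*(0)*conj(-1) + 2*(0)*conj(-1) + 2*(0)*conj(1)]
      = (1/8)[(4) + (4) + (0) + (0) + (0)] = 8/8 = 1
  <chi_5*chi_5, chi_5> = (1/8)[1*(4)*conj(2) + 1*(4)*conj(-2) + 2*(0)*conj(0) + 2*(0)*conj(0) + 2*(0)*conj(0)]
      = (1/8)[(8) + (-8) + (0) + (0) + (0)] = 0/8 = 0
Hence the multiplicities are chi_1: 1, chi_2: 1, chi_3: 1, chi_4: 1. Dimension check: dim(chi_5)*dim(chi_5) = 2*2 = 4 and sum (mult * dim) = 1*1 + 1*1 + 1*1 + 1*1 = 4.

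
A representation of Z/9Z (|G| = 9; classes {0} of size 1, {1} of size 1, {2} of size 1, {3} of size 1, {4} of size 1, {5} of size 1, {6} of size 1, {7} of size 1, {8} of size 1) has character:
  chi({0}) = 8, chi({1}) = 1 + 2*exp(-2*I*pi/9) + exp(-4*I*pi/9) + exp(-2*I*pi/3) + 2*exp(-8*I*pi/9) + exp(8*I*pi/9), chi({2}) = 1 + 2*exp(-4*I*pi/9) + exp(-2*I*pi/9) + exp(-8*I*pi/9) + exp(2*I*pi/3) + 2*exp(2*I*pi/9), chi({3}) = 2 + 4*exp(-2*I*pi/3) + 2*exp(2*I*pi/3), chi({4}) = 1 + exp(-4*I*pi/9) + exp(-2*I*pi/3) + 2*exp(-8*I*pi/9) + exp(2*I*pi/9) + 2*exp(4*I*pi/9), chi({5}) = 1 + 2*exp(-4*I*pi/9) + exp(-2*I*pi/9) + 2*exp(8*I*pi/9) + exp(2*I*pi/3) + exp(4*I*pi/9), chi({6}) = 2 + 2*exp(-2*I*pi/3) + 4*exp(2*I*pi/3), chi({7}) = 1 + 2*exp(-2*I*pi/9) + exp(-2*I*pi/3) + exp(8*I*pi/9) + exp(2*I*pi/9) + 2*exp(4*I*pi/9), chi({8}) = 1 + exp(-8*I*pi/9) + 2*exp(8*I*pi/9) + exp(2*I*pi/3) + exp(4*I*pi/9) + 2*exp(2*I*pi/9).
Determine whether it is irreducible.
Not irreducible (reducible): <chi, chi> = 12 > 1.

<chi, chi> = (1/|G|) sum_C |C| * |chi(C)|^2 = (1/9)[1*|8|^2 + 1*|1 + 2*exp(-2*I*pi/9) + exp(-4*I*pi/9) + exp(-2*I*pi/3) + 2*exp(-8*I*pi/9) + exp(8*I*pi/9)|^2 + 1*|1 + 2*exp(-4*I*pi/9) + exp(-2*I*pi/9) + exp(-8*I*pi/9) + exp(2*I*pi/3) + 2*exp(2*I*pi/9)|^2 + 1*|2 + 4*exp(-2*I*pi/3) + 2*exp(2*I*pi/3)|^2 + 1*|1 + exp(-4*I*pi/9) + exp(-2*I*pi/3) + 2*exp(-8*I*pi/9) + exp(2*I*pi/9) + 2*exp(4*I*pi/9)|^2 + 1*|1 + 2*exp(-4*I*pi/9) + exp(-2*I*pi/9) + 2*exp(8*I*pi/9) + exp(2*I*pi/3) + exp(4*I*pi/9)|^2 + 1*|2 + 2*exp(-2*I*pi/3) + 4*exp(2*I*pi/3)|^2 + 1*|1 + 2*exp(-2*I*pi/9) + exp(-2*I*pi/3) + exp(8*I*pi/9) + exp(2*I*pi/9) + 2*exp(4*I*pi/9)|^2 + 1*|1 + exp(-8*I*pi/9) + 2*exp(8*I*pi/9) + exp(2*I*pi/3) + exp(4*I*pi/9) + 2*exp(2*I*pi/9)|^2]
  = (1/9)[(64) + (12 + 6*exp(-4*I*pi/9) + 9*exp(-2*I*pi/9) + 6*exp(-2*I*pi/3) + 5*exp(-8*I*pi/9) + 5*exp(8*I*pi/9) + 6*exp(2*I*pi/3) + 9*exp(2*I*pi/9) + 6*exp(4*I*pi/9)) + (12 + 9*exp(-4*I*pi/9) + 6*exp(-2*I*pi/3) + 5*exp(-2*I*pi/9) + 6*exp(-8*I*pi/9) + 6*exp(8*I*pi/9) + 5*exp(2*I*pi/9) + 6*exp(2*I*pi/3) + 9*exp(4*I*pi/9)) + (4) + (12 + 6*exp(-2*I*pi/3) + 5*exp(-4*I*pi/9) + 6*exp(-2*I*pi/9) + 9*exp(-8*I*pi/9) + 9*exp(8*I*pi/9) + 6*exp(2*I*pi/9) + 5*exp(4*I*pi/9) + 6*exp(2*I*pi/3)) + (12 + 6*exp(-2*I*pi/3) + 5*exp(-4*I*pi/9) + 6*exp(-2*I*pi/9) + 9*exp(-8*I*pi/9) + 9*exp(8*I*pi/9) + 6*exp(2*I*pi/9) + 5*exp(4*I*pi/9) + 6*exp(2*I*pi/3)) + (4) + (12 + 9*exp(-4*I*pi/9) + 6*exp(-2*I*pi/3) + 5*exp(-2*I*pi/9) + 6*exp(-8*I*pi/9) + 6*exp(8*I*pi/9) + 5*exp(2*I*pi/9) + 6*exp(2*I*pi/3) + 9*exp(4*I*pi/9)) + (12 + 6*exp(-4*I*pi/9) + 9*exp(-2*I*pi/9) + 6*exp(-2*I*pi/3) + 5*exp(-8*I*pi/9) + 5*exp(8*I*pi/9) + 6*exp(2*I*pi/3) + 9*exp(2*I*pi/9) + 6*exp(4*I*pi/9))] = 108/9 = 12.
(Exp terms are combined using exp(i*s)*conj(exp(i*t)) = exp(i*(s-t)), and sums of them are collapsed using the identity that for every m > 1 the m distinct m-th roots of unity sum to 0, e.g. 1 + exp(2*I*pi/3) + exp(-2*I*pi/3) = 0.)
A character is irreducible iff <chi, chi> = 1, so this representation is reducible.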